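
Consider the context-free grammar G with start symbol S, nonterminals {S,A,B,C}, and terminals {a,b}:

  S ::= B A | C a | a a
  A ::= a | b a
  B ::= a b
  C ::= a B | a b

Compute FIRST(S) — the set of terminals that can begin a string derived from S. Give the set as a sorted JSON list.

Compute FIRST by fixpoint:
iter 1:
  A via A→a: +{a}
  A via A→b a: +{b}
  B via B→a b: +{a}
  C via C→a B: +{a}
  S via S→B A: +{a}
  FIRST(S)={a}  FIRST(A)={a,b}  FIRST(B)={a}  FIRST(C)={a}
iter 2: (no change)
  FIRST(S)={a}  FIRST(A)={a,b}  FIRST(B)={a}  FIRST(C)={a}

FIRST(S) = ["a"]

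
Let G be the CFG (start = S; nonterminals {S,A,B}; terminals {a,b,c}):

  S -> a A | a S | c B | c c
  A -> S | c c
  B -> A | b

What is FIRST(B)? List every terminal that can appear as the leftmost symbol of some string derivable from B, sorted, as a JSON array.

Compute FIRST by fixpoint:
[1]
  A via A→c c: +{c}
  B via B→A: +{c}
  B via B→b: +{b}
  S via S→a A: +{a}
  S via S→c B: +{c}
  FIRST[S]={a,c}  FIRST[A]={c}  FIRST[B]={b,c}
[2]
  A via A→S: +{a}
  B via B→A: +{a}
  FIRST[S]={a,c}  FIRST[A]={a,c}  FIRST[B]={a,b,c}
[3] (no change)
  FIRST[S]={a,c}  FIRST[A]={a,c}  FIRST[B]={a,b,c}

FIRST(B) = ["a", "b", "c"]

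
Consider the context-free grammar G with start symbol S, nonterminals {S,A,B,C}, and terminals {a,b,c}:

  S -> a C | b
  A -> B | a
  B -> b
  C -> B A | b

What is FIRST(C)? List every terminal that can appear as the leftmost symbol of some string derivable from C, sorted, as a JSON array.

FIRST iteration:
pass 1:
  A via A→a: +{a}
  B via B→b: +{b}
  C via C→B A: +{b}
  S via S→a C: +{a}
  S via S→b: +{b}
  FIRST[S]={a,b}  FIRST[A]={a}  FIRST[B]={b}  FIRST[C]={b}
pass 2:
  A via A→B: +{b}
  FIRST[S]={a,b}  FIRST[A]={a,b}  FIRST[B]={b}  FIRST[C]={b}
pass 3: (stable)
  FIRST[S]={a,b}  FIRST[A]={a,b}  FIRST[B]={b}  FIRST[C]={b}

FIRST(C) = ["b"]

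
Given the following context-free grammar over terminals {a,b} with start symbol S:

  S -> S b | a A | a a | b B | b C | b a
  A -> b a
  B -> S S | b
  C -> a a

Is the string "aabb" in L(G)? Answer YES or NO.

CNF form of G:
  S -> S T0 | T0 B | T0 C | T0 T1 | T1 A | T1 T1
  A -> T0 T1
  B -> S S | b
  C -> T1 T1
  T0 -> b
  T1 -> a

CYK fill:
  T[0,0] 'a' = {T1}  orig:{}
  T[1,1] 'a' = {T1}  orig:{}
  T[2,2] 'b' = {B,T0}  orig:{B}
  T[3,3] 'b' = {B,T0}  orig:{B}
  T[0,1] 'aa' = {C,S}
  T[1,2] 'ab' = ∅
  T[2,3] 'bb' = {S}
  T[0,2] 'aab' = {S}
  T[1,3] 'abb' = ∅
  T[0,3] 'aabb' = {B,S}

S ∈ T[0,3] ⇒ YES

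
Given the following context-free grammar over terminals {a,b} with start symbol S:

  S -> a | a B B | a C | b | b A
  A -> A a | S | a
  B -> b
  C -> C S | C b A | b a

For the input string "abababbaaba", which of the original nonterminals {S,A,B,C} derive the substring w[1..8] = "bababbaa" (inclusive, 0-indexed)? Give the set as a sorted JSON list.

CNF form of G:
  S -> T0 C | T0 X4 | T1 A | a | b
  A -> A T0 | T0 C | T0 X2 | T1 A | a | b
  B -> b
  C -> C S | C X3 | T1 T0
  T0 -> a
  T1 -> b
  X2 -> B B
  X3 -> T1 A
  X4 -> B B

CYK fill — only the sub-triangle for w[1..8]:
  [1..1]={A,B,S,T1}  "b"  orig:{A,B,S}
  [2..2]={A,S,T0}  "a"  orig:{A,S}
  [3..3]={A,B,S,T1}  "b"  orig:{A,B,S}
  [4..4]={A,S,T0}  "a"  orig:{A,S}
  [5..5]={A,B,S,T1}  "b"  orig:{A,B,S}
  [6..6]={A,B,S,T1}  "b"  orig:{A,B,S}
  [7..7]={A,S,T0}  "a"  orig:{A,S}
  [8..8]={A,S,T0}  "a"  orig:{A,S}
  [1..2]={A,C,S,X3}  "ba"  orig:{A,C,S}
  [2..3]=∅  "ab"
  [3..4]={A,C,S,X3}  "ba"  orig:{A,C,S}
  [4..5]=∅  "ab"
  [5..6]={A,S,X2,X3,X4}  "bb"  orig:{A,S}
  [6..7]={A,C,S,X3}  "ba"  orig:{A,C,S}
  [7..8]={A}  "aa"
  [1..3]={C}  "bab"
  [2..4]={A,S}  "aba"
  [3..5]={C}  "bab"
  [4..6]={A,S}  "abb"
  [5..7]={A,S,X3}  "bba"  orig:{A,S}
  [6..8]={A,C,S,X3}  "baa"  orig:{A,C,S}
  [1..4]={A,C,S,X3}  "baba"  orig:{A,C,S}
  [2..5]={A,S}  "abab"
  [3..6]={A,C,S,X3}  "babb"  orig:{A,C,S}
  [4..7]={A}  "abba"
  [5..8]={A,S,X3}  "bbaa"  orig:{A,S}
  [1..5]={A,C,S,X3}  "babab"  orig:{A,C,S}
  [2..6]={A,S}  "ababb"
  [3..7]={A,C,S,X3}  "babba"  orig:{A,C,S}
  [4..8]={A}  "abbaa"
  [1..6]={A,C,S,X3}  "bababb"  orig:{A,C,S}
  [2..7]={A,S}  "ababba"
  [3..8]={A,C,S,X3}  "babbaa"  orig:{A,C,S}
  [1..7]={A,C,S,X3}  "bababba"  orig:{A,C,S}
  [2..8]={A,S}  "ababbaa"
  [1..8]={A,C,S,X3}  "bababbaa"  orig:{A,C,S}

Original NTs in T[1,8] deriving "bababbaa": ["A", "C", "S"]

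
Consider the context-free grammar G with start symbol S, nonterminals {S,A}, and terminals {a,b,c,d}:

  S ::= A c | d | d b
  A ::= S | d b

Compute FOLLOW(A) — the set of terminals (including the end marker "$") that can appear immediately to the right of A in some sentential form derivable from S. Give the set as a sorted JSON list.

FIRST sets, iterate to fixpoint:
round 1:
  A via A→d b: +{d}
  S via S→A c: +{d}
  S: {d}  A: {d}
round 2: (stable)
  S: {d}  A: {d}

Compute FOLLOW by fixpoint:
initialize: $ ∈ FOLLOW(S)
pass 1:
  S→A c: FOLLOW(A) ⊇ FIRST(c) = {c}; new: +{c}
  S: {$}  A: {c}
pass 2:
  A→S: FOLLOW(S) ⊇ FOLLOW(A) ⊇ {c}; new: +{c}
  S: {$,c}  A: {c}
pass 3: (stable)
  S: {$,c}  A: {c}

FOLLOW(A) = ["c"]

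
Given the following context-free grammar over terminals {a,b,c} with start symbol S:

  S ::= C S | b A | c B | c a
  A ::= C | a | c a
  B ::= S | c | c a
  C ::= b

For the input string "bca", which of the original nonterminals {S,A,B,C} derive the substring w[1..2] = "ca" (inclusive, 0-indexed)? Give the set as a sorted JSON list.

CNF form of G:
  S -> C S | T0 B | T0 T1 | T2 A
  A -> T0 T1 | a | b
  B -> C S | T0 B | T0 T1 | T2 A | c
  C -> b
  T0 -> c
  T1 -> a
  T2 -> b

CYK fill (cells [i..j] with 1 ≤ i ≤ j ≤ 2 only):
  cell(1,1) c: {B,T0}  orig:{B}
  cell(2,2) a: {A,T1}  orig:{A}
  cell(1,2) ca: {A,B,S}

Original NTs in T[1,2] deriving "ca": ["A", "B", "S"]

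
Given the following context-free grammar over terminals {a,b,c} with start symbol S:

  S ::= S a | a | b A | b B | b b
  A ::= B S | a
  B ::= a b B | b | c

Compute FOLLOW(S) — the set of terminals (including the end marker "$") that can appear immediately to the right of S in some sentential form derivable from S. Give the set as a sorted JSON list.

FIRST sets, iterate to fixpoint:
round 1:
  A via A→a: +{a}
  B via B→a b B: +{a}
  B via B→b: +{b}
  B via B→c: +{c}
  S via S→a: +{a}
  S via S→b A: +{b}
  S: {a,b}  A: {a}  B: {a,b,c}
round 2:
  A via A→B S: +{b,c}
  S: {a,b}  A: {a,b,c}  B: {a,b,c}
round 3: (no change)
  S: {a,b}  A: {a,b,c}  B: {a,b,c}

FOLLOW sets:
FOLLOW(S) := {$}
pass 1:
  A→B S: FOLLOW(B) ⊇ FIRST(S) = {a,b}; new: +{a,b}
  S→S a: FOLLOW(S) ⊇ FIRST(a) = {a}; new: +{a}
  S→b A: FOLLOW(A) ⊇ FOLLOW(S) ⊇ {$,a}; new: +{$,a}
  S→b B: FOLLOW(B) ⊇ FOLLOW(S) ⊇ {$,a}; new: +{$}
  FOLLOW[S]={$,a}  FOLLOW[A]={$,a}  FOLLOW[B]={$,a,b}
pass 2: done
  FOLLOW[S]={$,a}  FOLLOW[A]={$,a}  FOLLOW[B]={$,a,b}

FOLLOW(S) = ["$", "a"]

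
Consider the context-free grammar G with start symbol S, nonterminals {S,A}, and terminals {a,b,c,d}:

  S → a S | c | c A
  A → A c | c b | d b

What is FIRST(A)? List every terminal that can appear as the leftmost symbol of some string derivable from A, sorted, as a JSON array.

FIRST sets, iterate to fixpoint:
[1]
  A via A→c b: +{c}
  A via A→d b: +{d}
  S via S→a S: +{a}
  S via S→c: +{c}
  FIRST[S]={a,c}  FIRST[A]={c,d}
[2] (no change)
  FIRST[S]={a,c}  FIRST[A]={c,d}

FIRST(A) = ["c", "d"]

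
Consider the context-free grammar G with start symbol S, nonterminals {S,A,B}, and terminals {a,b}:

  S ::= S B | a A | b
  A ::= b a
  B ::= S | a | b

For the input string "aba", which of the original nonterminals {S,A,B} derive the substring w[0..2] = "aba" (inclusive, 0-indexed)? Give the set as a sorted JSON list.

Convert to CNF:
  S -> S B | T1 A | b
  A -> T0 T1
  B -> S B | T1 A | a | b
  T0 -> b
  T1 -> a

Fill CYK table bottom-up, restricted to cells inside w[0..2]:
  cell(0,0) a: {B,T1}  orig:{B}
  cell(1,1) b: {B,S,T0}  orig:{B,S}
  cell(2,2) a: {B,T1}  orig:{B}
  cell(0,1) ab: ∅
  cell(1,2) ba: {A,B,S}
  cell(0,2) aba: {B,S}

Original NTs in T[0,2] deriving "aba": ["B", "S"]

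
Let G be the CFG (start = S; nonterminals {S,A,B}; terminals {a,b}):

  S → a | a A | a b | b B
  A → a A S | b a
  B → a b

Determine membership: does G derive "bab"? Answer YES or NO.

Convert to CNF:
  S -> T0 A | T0 T1 | T1 B | a
  A -> T0 X2 | T1 T0
  B -> T0 T1
  T0 -> a
  T1 -> b
  X2 -> A S

CYK table (by increasing span):
  T[0,0] 'b' = {T1}  orig:{}
  T[1,1] 'a' = {S,T0}  orig:{S}
  T[2,2] 'b' = {T1}  orig:{}
  T[0,1] 'ba' = {A}
  T[1,2] 'ab' = {B,S}
  T[0,2] 'bab' = {S}

S ∈ T[0,2] ⇒ YES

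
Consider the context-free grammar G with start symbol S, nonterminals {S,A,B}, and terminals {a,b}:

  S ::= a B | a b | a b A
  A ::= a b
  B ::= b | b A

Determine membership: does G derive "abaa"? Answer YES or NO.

Convert to CNF:
  S -> T0 B | T0 T1 | T0 X2
  A -> T0 T1
  B -> T1 A | b
  T0 -> a
  T1 -> b
  X2 -> T1 A

Fill CYK table bottom-up:
  T[0,0] 'a' = {T0}  orig:{}
  T[1,1] 'b' = {B,T1}  orig:{B}
  T[2,2] 'a' = {T0}  orig:{}
  T[3,3] 'a' = {T0}  orig:{}
  T[0,1] 'ab' = {A,S}
  T[1,2] 'ba' = ∅
  T[2,3] 'aa' = ∅
  T[0,2] 'aba' = ∅
  T[1,3] 'baa' = ∅
  T[0,3] 'abaa' = ∅

S ∉ T[0,3] ⇒ NO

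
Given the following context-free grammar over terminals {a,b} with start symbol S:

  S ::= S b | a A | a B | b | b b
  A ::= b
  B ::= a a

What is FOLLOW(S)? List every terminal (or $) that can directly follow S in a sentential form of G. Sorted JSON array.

FIRST iteration:
pass 1:
  A via A→b: +{b}
  B via B→a a: +{a}
  S via S→a A: +{a}
  S via S→b: +{b}
  S: {a,b}  A: {b}  B: {a}
pass 2: (no change)
  S: {a,b}  A: {b}  B: {a}

Compute FOLLOW by fixpoint:
seed FOLLOW(S) with $
[1]
  S→S b: FOLLOW(S) ⊇ FIRST(b) = {b}; new: +{b}
  S→a A: FOLLOW(A) ⊇ FOLLOW(S) ⊇ {$,b}; new: +{$,b}
  S→a B: FOLLOW(B) ⊇ FOLLOW(S) ⊇ {$,b}; new: +{$,b}
  S: {$,b}  A: {$,b}  B: {$,b}
[2] — fixpoint
  S: {$,b}  A: {$,b}  B: {$,b}

FOLLOW(S) = ["$", "b"]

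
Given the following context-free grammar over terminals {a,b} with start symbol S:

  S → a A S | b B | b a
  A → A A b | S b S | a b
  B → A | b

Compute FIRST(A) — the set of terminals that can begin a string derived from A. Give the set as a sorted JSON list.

FIRST iteration:
[1]
  A via A→a b: +{a}
  B via B→A: +{a}
  B via B→b: +{b}
  S via S→a A S: +{a}
  S via S→b B: +{b}
  FIRST(S)={a,b}  FIRST(A)={a}  FIRST(B)={a,b}
[2]
  A via A→S b S: +{b}
  FIRST(S)={a,b}  FIRST(A)={a,b}  FIRST(B)={a,b}
[3] done
  FIRST(S)={a,b}  FIRST(A)={a,b}  FIRST(B)={a,b}

FIRST(A) = ["a", "b"]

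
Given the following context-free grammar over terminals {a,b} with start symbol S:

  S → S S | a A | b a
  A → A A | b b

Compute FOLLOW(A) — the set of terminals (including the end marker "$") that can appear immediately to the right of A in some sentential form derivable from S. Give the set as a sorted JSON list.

Compute FIRST by fixpoint:
iter 1:
  A via A→b b: +{b}
  S via S→a A: +{a}
  S via S→b a: +{b}
  S: {a,b}  A: {b}
iter 2: (no change)
  S: {a,b}  A: {b}

FOLLOW sets:
FOLLOW(S) := {$}
pass 1:
  A→A A: FOLLOW(A) ⊇ FIRST(A) = {b}; new: +{b}
  S→S S: FOLLOW(S) ⊇ FIRST(S) = {a,b}; new: +{a,b}
  S→a A: FOLLOW(A) ⊇ FOLLOW(S) ⊇ {$,a,b}; new: +{$,a}
  S: {$,a,b}  A: {$,a,b}
pass 2: (stable)
  S: {$,a,b}  A: {$,a,b}

FOLLOW(A) = ["$", "a", "b"]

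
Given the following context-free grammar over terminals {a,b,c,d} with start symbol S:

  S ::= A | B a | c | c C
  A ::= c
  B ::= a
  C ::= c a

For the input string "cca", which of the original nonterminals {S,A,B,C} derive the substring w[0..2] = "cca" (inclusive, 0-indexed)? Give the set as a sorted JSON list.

Convert to CNF:
  S -> B T1 | T0 C | c
  A -> c
  B -> a
  C -> T0 T1
  T0 -> c
  T1 -> a

CYK fill — only the sub-triangle for w[0..2]:
  [0..0]={A,S,T0}  "c"  orig:{A,S}
  [1..1]={A,S,T0}  "c"  orig:{A,S}
  [2..2]={B,T1}  "a"  orig:{B}
  [0..1]=∅  "cc"
  [1..2]={C}  "ca"
  [0..2]={S}  "cca"

Original NTs in T[0,2] deriving "cca": ["S"]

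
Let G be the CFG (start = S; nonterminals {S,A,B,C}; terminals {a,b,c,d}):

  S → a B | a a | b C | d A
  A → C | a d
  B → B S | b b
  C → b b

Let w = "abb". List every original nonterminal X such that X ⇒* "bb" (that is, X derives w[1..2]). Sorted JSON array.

CNF form of G:
  S -> T0 B | T0 T0 | T1 A | T2 C
  A -> T0 T1 | T2 T2
  B -> B S | T2 T2
  C -> T2 T2
  T0 -> a
  T1 -> d
  T2 -> b

CYK fill — only the sub-triangle for w[1..2]:
  T[1,1] 'b' = {T2}  orig:{}
  T[2,2] 'b' = {T2}  orig:{}
  T[1,2] 'bb' = {A,B,C}

Original NTs in T[1,2] deriving "bb": ["A", "B", "C"]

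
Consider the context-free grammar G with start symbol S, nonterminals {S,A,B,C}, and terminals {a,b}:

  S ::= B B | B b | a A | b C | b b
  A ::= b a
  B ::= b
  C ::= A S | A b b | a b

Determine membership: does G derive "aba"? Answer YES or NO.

Convert to CNF:
  S -> B B | B T0 | T0 C | T0 T0 | T1 A
  A -> T0 T1
  B -> b
  C -> A S | A X2 | T1 T0
  T0 -> b
  T1 -> a
  X2 -> T0 T0

Fill CYK table bottom-up:
  T[0,0] 'a' = {T1}  orig:{}
  T[1,1] 'b' = {B,T0}  orig:{B}
  T[2,2] 'a' = {T1}  orig:{}
  T[0,1] 'ab' = {C}
  T[1,2] 'ba' = {A}
  T[0,2] 'aba' = {S}

S ∈ T[0,2] ⇒ YES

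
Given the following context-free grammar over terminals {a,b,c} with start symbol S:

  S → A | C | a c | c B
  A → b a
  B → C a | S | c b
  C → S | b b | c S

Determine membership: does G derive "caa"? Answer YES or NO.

Convert to CNF:
  S -> T0 T0 | T0 T1 | T1 T2 | T2 B | T2 S
  A -> T0 T1
  B -> C T1 | T0 T0 | T0 T1 | T1 T2 | T2 B | T2 S | T2 T0
  C -> T0 T0 | T0 T1 | T1 T2 | T2 B | T2 S
  T0 -> b
  T1 -> a
  T2 -> c

CYK fill:
  T[0,0] 'c' = {T2}  orig:{}
  T[1,1] 'a' = {T1}  orig:{}
  T[2,2] 'a' = {T1}  orig:{}
  T[0,1] 'ca' = ∅
  T[1,2] 'aa' = ∅
  T[0,2] 'caa' = ∅

S ∉ T[0,2] ⇒ NO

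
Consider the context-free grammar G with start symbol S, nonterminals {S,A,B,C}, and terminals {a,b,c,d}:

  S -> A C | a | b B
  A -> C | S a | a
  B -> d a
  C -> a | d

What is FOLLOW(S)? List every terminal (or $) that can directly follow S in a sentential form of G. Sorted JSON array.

FIRST iteration:
round 1:
  A via A→a: +{a}
  B via B→d a: +{d}
  C via C→a: +{a}
  C via C→d: +{d}
  S via S→A C: +{a}
  S via S→b B: +{b}
  FIRST(S)={a,b}  FIRST(A)={a}  FIRST(B)={d}  FIRST(C)={a,d}
round 2:
  A via A→C: +{d}
  A via A→S a: +{b}
  S via S→A C: +{d}
  FIRST(S)={a,b,d}  FIRST(A)={a,b,d}  FIRST(B)={d}  FIRST(C)={a,d}
round 3: done
  FIRST(S)={a,b,d}  FIRST(A)={a,b,d}  FIRST(B)={d}  FIRST(C)={a,d}

FOLLOW iteration:
seed FOLLOW(S) with $
iter 1:
  A→S a: FOLLOW(S) ⊇ FIRST(a) = {a}; new: +{a}
  S→A C: FOLLOW(A) ⊇ FIRST(C) = {a,d}; new: +{a,d}
  S→A C: FOLLOW(C) ⊇ FOLLOW(S) ⊇ {$,a}; new: +{$,a}
  S→b B: FOLLOW(B) ⊇ FOLLOW(S) ⊇ {$,a}; new: +{$,a}
  S: {$,a}  A: {a,d}  B: {$,a}  C: {$,a}
iter 2:
  A→C: FOLLOW(C) ⊇ FOLLOW(A) ⊇ {a,d}; new: +{d}
  S: {$,a}  A: {a,d}  B: {$,a}  C: {$,a,d}
iter 3: done
  S: {$,a}  A: {a,d}  B: {$,a}  C: {$,a,d}

FOLLOW(S) = ["$", "a"]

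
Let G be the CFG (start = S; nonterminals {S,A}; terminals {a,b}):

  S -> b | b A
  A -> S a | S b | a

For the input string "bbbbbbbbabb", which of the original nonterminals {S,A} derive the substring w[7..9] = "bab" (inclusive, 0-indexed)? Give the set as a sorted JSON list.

CNF form of G:
  S -> T1 A | b
  A -> S T0 | S T1 | a
  T0 -> a
  T1 -> b

CYK table (by increasing span), restricted to cells inside w[7..9]:
  [7..7]={S,T1}  "b"  orig:{S}
  [8..8]={A,T0}  "a"  orig:{A}
  [9..9]={S,T1}  "b"  orig:{S}
  [7..8]={A,S}  "ba"
  [8..9]=∅  "ab"
  [7..9]={A}  "bab"

Original NTs in T[7,9] deriving "bab": ["A"]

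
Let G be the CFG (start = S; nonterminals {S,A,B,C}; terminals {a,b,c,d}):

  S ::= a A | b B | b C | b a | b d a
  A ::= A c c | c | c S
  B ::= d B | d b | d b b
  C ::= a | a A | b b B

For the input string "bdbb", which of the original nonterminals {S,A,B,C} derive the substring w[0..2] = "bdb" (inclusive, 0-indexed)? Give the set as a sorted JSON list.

CNF form of G:
  S -> T2 B | T2 C | T2 T3 | T2 X7 | T3 A
  A -> A X4 | T0 S | c
  B -> T1 B | T1 T2 | T1 X5
  C -> T2 X6 | T3 A | a
  T0 -> c
  T1 -> d
  T2 -> b
  T3 -> a
  X4 -> T0 T0
  X5 -> T2 T2
  X6 -> T2 B
  X7 -> T1 T3

CYK table (by increasing span) — only the sub-triangle for w[0..2]:
  cell(0,0) b: {T2}  orig:{}
  cell(1,1) d: {T1}  orig:{}
  cell(2,2) b: {T2}  orig:{}
  cell(0,1) bd: ∅
  cell(1,2) db: {B}
  cell(0,2) bdb: {S,X6}  orig:{S}

Original NTs in T[0,2] deriving "bdb": ["S"]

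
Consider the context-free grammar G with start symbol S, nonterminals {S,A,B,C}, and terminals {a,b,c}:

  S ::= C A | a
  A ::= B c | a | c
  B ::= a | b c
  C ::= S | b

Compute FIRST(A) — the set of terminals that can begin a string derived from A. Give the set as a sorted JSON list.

FIRST iteration:
iter 1:
  A via A→a: +{a}
  A via A→c: +{c}
  B via B→a: +{a}
  B via B→b c: +{b}
  C via C→b: +{b}
  S via S→C A: +{b}
  S via S→a: +{a}
  FIRST[S]={a,b}  FIRST[A]={a,c}  FIRST[B]={a,b}  FIRST[C]={b}
iter 2:
  A via A→B c: +{b}
  C via C→S: +{a}
  FIRST[S]={a,b}  FIRST[A]={a,b,c}  FIRST[B]={a,b}  FIRST[C]={a,b}
iter 3: done
  FIRST[S]={a,b}  FIRST[A]={a,b,c}  FIRST[B]={a,b}  FIRST[C]={a,b}

FIRST(A) = ["a", "b", "c"]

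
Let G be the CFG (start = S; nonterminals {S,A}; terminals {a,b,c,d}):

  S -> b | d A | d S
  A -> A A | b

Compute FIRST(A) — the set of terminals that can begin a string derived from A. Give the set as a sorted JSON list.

FIRST sets, iterate to fixpoint:
iter 1:
  A via A→b: +{b}
  S via S→b: +{b}
  S via S→d A: +{d}
  FIRST(S)={b,d}  FIRST(A)={b}
iter 2: — fixpoint
  FIRST(S)={b,d}  FIRST(A)={b}

FIRST(A) = ["b"]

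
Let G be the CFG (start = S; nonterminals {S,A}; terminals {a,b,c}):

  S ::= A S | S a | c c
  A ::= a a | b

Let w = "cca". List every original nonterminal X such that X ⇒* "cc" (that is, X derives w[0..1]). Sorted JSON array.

CNF form of G:
  S -> A S | S T0 | T1 T1
  A -> T0 T0 | b
  T0 -> a
  T1 -> c

CYK table (by increasing span) (cells [i..j] with 0 ≤ i ≤ j ≤ 1 only):
  T[0,0] 'c' = {T1}  orig:{}
  T[1,1] 'c' = {T1}  orig:{}
  T[0,1] 'cc' = {S}

Original NTs in T[0,1] deriving "cc": ["S"]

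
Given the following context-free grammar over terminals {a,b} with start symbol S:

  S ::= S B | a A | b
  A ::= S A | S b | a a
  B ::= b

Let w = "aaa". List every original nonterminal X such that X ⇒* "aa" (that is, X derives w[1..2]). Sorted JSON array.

CNF form of G:
  S -> S B | T1 A | b
  A -> S A | S T0 | T1 T1
  B -> b
  T0 -> b
  T1 -> a

Fill CYK table bottom-up (cells [i..j] with 1 ≤ i ≤ j ≤ 2 only):
  cell(1,1) a: {T1}  orig:{}
  cell(2,2) a: {T1}  orig:{}
  cell(1,2) aa: {A}

Original NTs in T[1,2] deriving "aa": ["A"]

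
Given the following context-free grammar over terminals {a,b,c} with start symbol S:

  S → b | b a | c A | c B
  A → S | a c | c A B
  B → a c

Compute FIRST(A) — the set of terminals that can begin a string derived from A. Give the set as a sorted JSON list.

Compute FIRST by fixpoint:
pass 1:
  A via A→a c: +{a}
  A via A→c A B: +{c}
  B via B→a c: +{a}
  S via S→b: +{b}
  S via S→c A: +{c}
  FIRST[S]={b,c}  FIRST[A]={a,c}  FIRST[B]={a}
pass 2:
  A via A→S: +{b}
  FIRST[S]={b,c}  FIRST[A]={a,b,c}  FIRST[B]={a}
pass 3: (stable)
  FIRST[S]={b,c}  FIRST[A]={a,b,c}  FIRST[B]={a}

FIRST(A) = ["a", "b", "c"]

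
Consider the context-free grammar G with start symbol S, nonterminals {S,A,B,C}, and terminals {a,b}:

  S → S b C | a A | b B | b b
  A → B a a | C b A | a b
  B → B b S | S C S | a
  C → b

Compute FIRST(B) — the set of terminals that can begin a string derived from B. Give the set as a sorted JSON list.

FIRST sets, iterate to fixpoint:
pass 1:
  A via A→a b: +{a}
  B via B→a: +{a}
  C via C→b: +{b}
  S via S→a A: +{a}
  S via S→b B: +{b}
  FIRST[S]={a,b}  FIRST[A]={a}  FIRST[B]={a}  FIRST[C]={b}
pass 2:
  A via A→C b A: +{b}
  B via B→S C S: +{b}
  FIRST[S]={a,b}  FIRST[A]={a,b}  FIRST[B]={a,b}  FIRST[C]={b}
pass 3: (no change)
  FIRST[S]={a,b}  FIRST[A]={a,b}  FIRST[B]={a,b}  FIRST[C]={b}

FIRST(B) = ["a", "b"]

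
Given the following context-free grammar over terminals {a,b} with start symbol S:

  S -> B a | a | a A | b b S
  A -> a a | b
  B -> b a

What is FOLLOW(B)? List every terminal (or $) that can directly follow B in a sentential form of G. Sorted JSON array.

Compute FIRST by fixpoint:
iter 1:
  A via A→a a: +{a}
  A via A→b: +{b}
  B via B→b a: +{b}
  S via S→B a: +{b}
  S via S→a: +{a}
  FIRST(S)={a,b}  FIRST(A)={a,b}  FIRST(B)={b}
iter 2: — fixpoint
  FIRST(S)={a,b}  FIRST(A)={a,b}  FIRST(B)={b}

FOLLOW iteration:
initialize: $ ∈ FOLLOW(S)
iter 1:
  S→B a: FOLLOW(B) ⊇ FIRST(a) = {a}; new: +{a}
  S→a A: FOLLOW(A) ⊇ FOLLOW(S) ⊇ {$}; new: +{$}
  S: {$}  A: {$}  B: {a}
iter 2: — fixpoint
  S: {$}  A: {$}  B: {a}

FOLLOW(B) = ["a"]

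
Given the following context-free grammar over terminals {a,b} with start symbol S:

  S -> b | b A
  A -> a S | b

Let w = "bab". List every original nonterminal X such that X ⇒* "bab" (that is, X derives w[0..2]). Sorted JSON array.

CNF form of G:
  S -> T1 A | b
  A -> T0 S | b
  T0 -> a
  T1 -> b

CYK fill (cells [i..j] with 0 ≤ i ≤ j ≤ 2 only):
  [0..0]={A,S,T1}  "b"  orig:{A,S}
  [1..1]={T0}  "a"  orig:{}
  [2..2]={A,S,T1}  "b"  orig:{A,S}
  [0..1]=∅  "ba"
  [1..2]={A}  "ab"
  [0..2]={S}  "bab"

Original NTs in T[0,2] deriving "bab": ["S"]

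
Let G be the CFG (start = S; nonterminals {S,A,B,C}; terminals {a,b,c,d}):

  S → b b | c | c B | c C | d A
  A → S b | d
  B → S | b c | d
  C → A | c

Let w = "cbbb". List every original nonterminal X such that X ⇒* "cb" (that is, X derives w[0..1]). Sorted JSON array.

CNF form of G:
  S -> T0 T0 | T1 B | T1 C | T2 A | c
  A -> S T0 | d
  B -> T0 T0 | T0 T1 | T1 B | T1 C | T2 A | c | d
  C -> S T0 | c | d
  T0 -> b
  T1 -> c
  T2 -> d

Fill CYK table bottom-up, restricted to cells inside w[0..1]:
  [0..0]={B,C,S,T1}  "c"  orig:{B,C,S}
  [1..1]={T0}  "b"  orig:{}
  [0..1]={A,C}  "cb"

Original NTs in T[0,1] deriving "cb": ["A", "C"]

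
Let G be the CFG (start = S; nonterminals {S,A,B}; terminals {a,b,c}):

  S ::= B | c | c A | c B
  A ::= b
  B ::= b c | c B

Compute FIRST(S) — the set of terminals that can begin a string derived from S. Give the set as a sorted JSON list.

FIRST sets, iterate to fixpoint:
round 1:
  A via A→b: +{b}
  B via B→b c: +{b}
  B via B→c B: +{c}
  S via S→B: +{b,c}
  FIRST[S]={b,c}  FIRST[A]={b}  FIRST[B]={b,c}
round 2: (no change)
  FIRST[S]={b,c}  FIRST[A]={b}  FIRST[B]={b,c}

FIRST(S) = ["b", "c"]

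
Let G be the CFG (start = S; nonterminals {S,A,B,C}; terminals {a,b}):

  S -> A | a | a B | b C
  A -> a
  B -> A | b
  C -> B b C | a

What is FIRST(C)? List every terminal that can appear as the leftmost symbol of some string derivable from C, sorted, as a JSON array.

FIRST sets, iterate to fixpoint:
iter 1:
  A via A→a: +{a}
  B via B→A: +{a}
  B via B→b: +{b}
  C via C→B b C: +{a,b}
  S via S→A: +{a}
  S via S→b C: +{b}
  FIRST(S)={a,b}  FIRST(A)={a}  FIRST(B)={a,b}  FIRST(C)={a,b}
iter 2: (no change)
  FIRST(S)={a,b}  FIRST(A)={a}  FIRST(B)={a,b}  FIRST(C)={a,b}

FIRST(C) = ["a", "b"]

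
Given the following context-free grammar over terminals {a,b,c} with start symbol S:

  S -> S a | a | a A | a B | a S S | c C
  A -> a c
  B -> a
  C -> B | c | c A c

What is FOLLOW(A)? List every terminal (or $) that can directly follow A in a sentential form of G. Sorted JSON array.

Compute FIRST by fixpoint:
[1]
  A via A→a c: +{a}
  B via B→a: +{a}
  C via C→B: +{a}
  C via C→c: +{c}
  S via S→a: +{a}
  S via S→c C: +{c}
  FIRST[S]={a,c}  FIRST[A]={a}  FIRST[B]={a}  FIRST[C]={a,c}
[2] — fixpoint
  FIRST[S]={a,c}  FIRST[A]={a}  FIRST[B]={a}  FIRST[C]={a,c}

FOLLOW iteration:
seed FOLLOW(S) with $
iter 1:
  C→c A c: FOLLOW(A) ⊇ FIRST(c) = {c}; new: +{c}
  S→S a: FOLLOW(S) ⊇ FIRST(a) = {a}; new: +{a}
  S→a A: FOLLOW(A) ⊇ FOLLOW(S) ⊇ {$,a}; new: +{$,a}
  S→a B: FOLLOW(B) ⊇ FOLLOW(S) ⊇ {$,a}; new: +{$,a}
  S→a S S: FOLLOW(S) ⊇ FIRST(S) = {a,c}; new: +{c}
  S→c C: FOLLOW(C) ⊇ FOLLOW(S) ⊇ {$,a,c}; new: +{$,a,c}
  S: {$,a,c}  A: {$,a,c}  B: {$,a}  C: {$,a,c}
iter 2:
  C→B: FOLLOW(B) ⊇ FOLLOW(C) ⊇ {$,a,c}; new: +{c}
  S: {$,a,c}  A: {$,a,c}  B: {$,a,c}  C: {$,a,c}
iter 3: (stable)
  S: {$,a,c}  A: {$,a,c}  B: {$,a,c}  C: {$,a,c}

FOLLOW(A) = ["$", "a", "c"]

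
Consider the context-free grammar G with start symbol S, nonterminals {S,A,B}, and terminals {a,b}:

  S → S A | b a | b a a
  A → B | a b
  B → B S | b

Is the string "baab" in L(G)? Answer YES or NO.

Convert to CNF:
  S -> S A | T1 T0 | T1 X2
  A -> B S | T0 T1 | b
  B -> B S | b
  T0 -> a
  T1 -> b
  X2 -> T0 T0

Fill CYK table bottom-up:
  [0..0]={A,B,T1}  "b"  orig:{A,B}
  [1..1]={T0}  "a"  orig:{}
  [2..2]={T0}  "a"  orig:{}
  [3..3]={A,B,T1}  "b"  orig:{A,B}
  [0..1]={S}  "ba"
  [1..2]={X2}  "aa"  orig:{}
  [2..3]={A}  "ab"
  [0..2]={S}  "baa"
  [1..3]=∅  "aab"
  [0..3]={S}  "baab"

S ∈ T[0,3] ⇒ YES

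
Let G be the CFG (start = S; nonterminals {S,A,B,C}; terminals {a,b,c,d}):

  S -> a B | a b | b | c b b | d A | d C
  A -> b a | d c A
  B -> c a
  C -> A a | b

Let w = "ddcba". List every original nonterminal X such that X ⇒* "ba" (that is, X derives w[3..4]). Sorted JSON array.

Convert to CNF:
  S -> T1 B | T1 T0 | T2 A | T2 C | T3 X5 | b
  A -> T0 T1 | T2 X4
  B -> T3 T1
  C -> A T1 | b
  T0 -> b
  T1 -> a
  T2 -> d
  T3 -> c
  X4 -> T3 A
  X5 -> T0 T0

CYK fill (cells [i..j] with 3 ≤ i ≤ j ≤ 4 only):
  [3..3]={C,S,T0}  "b"  orig:{C,S}
  [4..4]={T1}  "a"  orig:{}
  [3..4]={A}  "ba"

Original NTs in T[3,4] deriving "ba": ["A"]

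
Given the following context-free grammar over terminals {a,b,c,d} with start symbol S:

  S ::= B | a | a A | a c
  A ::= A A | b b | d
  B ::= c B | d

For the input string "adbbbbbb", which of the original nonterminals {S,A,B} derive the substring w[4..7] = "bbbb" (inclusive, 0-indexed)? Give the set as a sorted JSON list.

CNF form of G:
  S -> T1 B | T2 A | T2 T1 | a | d
  A -> A A | T0 T0 | d
  B -> T1 B | d
  T0 -> b
  T1 -> c
  T2 -> a

CYK fill — only the sub-triangle for w[4..7]:
  [4..4]={T0}  "b"  orig:{}
  [5..5]={T0}  "b"  orig:{}
  [6..6]={T0}  "b"  orig:{}
  [7..7]={T0}  "b"  orig:{}
  [4..5]={A}  "bb"
  [5..6]={A}  "bb"
  [6..7]={A}  "bb"
  [4..6]=∅  "bbb"
  [5..7]=∅  "bbb"
  [4..7]={A}  "bbbb"

Original NTs in T[4,7] deriving "bbbb": ["A"]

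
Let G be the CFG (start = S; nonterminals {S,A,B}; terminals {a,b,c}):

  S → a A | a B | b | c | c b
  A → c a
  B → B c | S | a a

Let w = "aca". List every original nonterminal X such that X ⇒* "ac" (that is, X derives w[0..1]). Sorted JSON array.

CNF form of G:
  S -> T0 T2 | T1 A | T1 B | b | c
  A -> T0 T1
  B -> B T0 | T0 T2 | T1 A | T1 B | T1 T1 | b | c
  T0 -> c
  T1 -> a
  T2 -> b

CYK fill — only the sub-triangle for w[0..1]:
  cell(0,0) a: {T1}  orig:{}
  cell(1,1) c: {B,S,T0}  orig:{B,S}
  cell(0,1) ac: {B,S}

Original NTs in T[0,1] deriving "ac": ["B", "S"]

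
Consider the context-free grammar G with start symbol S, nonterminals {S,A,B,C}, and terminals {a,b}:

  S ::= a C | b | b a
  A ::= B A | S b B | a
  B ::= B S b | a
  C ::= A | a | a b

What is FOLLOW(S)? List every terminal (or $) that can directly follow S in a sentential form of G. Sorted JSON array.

Compute FIRST by fixpoint:
pass 1:
  A via A→a: +{a}
  B via B→a: +{a}
  C via C→A: +{a}
  S via S→a C: +{a}
  S via S→b: +{b}
  FIRST[S]={a,b}  FIRST[A]={a}  FIRST[B]={a}  FIRST[C]={a}
pass 2:
  A via A→S b B: +{b}
  C via C→A: +{b}
  FIRST[S]={a,b}  FIRST[A]={a,b}  FIRST[B]={a}  FIRST[C]={a,b}
pass 3: done
  FIRST[S]={a,b}  FIRST[A]={a,b}  FIRST[B]={a}  FIRST[C]={a,b}

FOLLOW sets:
FOLLOW(S) := {$}
pass 1:
  A→B A: FOLLOW(B) ⊇ FIRST(A) = {a,b}; new: +{a,b}
  A→S b B: FOLLOW(S) ⊇ FIRST(b) = {b}; new: +{b}
  S→a C: FOLLOW(C) ⊇ FOLLOW(S) ⊇ {$,b}; new: +{$,b}
  FOLLOW[S]={$,b}  FOLLOW[A]={}  FOLLOW[B]={a,b}  FOLLOW[C]={$,b}
pass 2:
  C→A: FOLLOW(A) ⊇ FOLLOW(C) ⊇ {$,b}; new: +{$,b}
  FOLLOW[S]={$,b}  FOLLOW[A]={$,b}  FOLLOW[B]={a,b}  FOLLOW[C]={$,b}
pass 3:
  A→S b B: FOLLOW(B) ⊇ FOLLOW(A) ⊇ {$,b}; new: +{$}
  FOLLOW[S]={$,b}  FOLLOW[A]={$,b}  FOLLOW[B]={$,a,b}  FOLLOW[C]={$,b}
pass 4: done
  FOLLOW[S]={$,b}  FOLLOW[A]={$,b}  FOLLOW[B]={$,a,b}  FOLLOW[C]={$,b}

FOLLOW(S) = ["$", "b"]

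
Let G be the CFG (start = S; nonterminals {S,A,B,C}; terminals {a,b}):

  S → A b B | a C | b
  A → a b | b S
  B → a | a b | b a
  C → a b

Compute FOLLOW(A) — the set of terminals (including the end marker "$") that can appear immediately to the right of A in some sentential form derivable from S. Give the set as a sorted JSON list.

Compute FIRST by fixpoint:
round 1:
  A via A→a b: +{a}
  A via A→b S: +{b}
  B via B→a: +{a}
  B via B→b a: +{b}
  C via C→a b: +{a}
  S via S→A b B: +{a,b}
  FIRST(S)={a,b}  FIRST(A)={a,b}  FIRST(B)={a,b}  FIRST(C)={a}
round 2: done
  FIRST(S)={a,b}  FIRST(A)={a,b}  FIRST(B)={a,b}  FIRST(C)={a}

Compute FOLLOW by fixpoint:
initialize: $ ∈ FOLLOW(S)
pass 1:
  S→A b B: FOLLOW(A) ⊇ FIRST(b) = {b}; new: +{b}
  S→A b B: FOLLOW(B) ⊇ FOLLOW(S) ⊇ {$}; new: +{$}
  S→a C: FOLLOW(C) ⊇ FOLLOW(S) ⊇ {$}; new: +{$}
  FOLLOW[S]={$}  FOLLOW[A]={b}  FOLLOW[B]={$}  FOLLOW[C]={$}
pass 2:
  A→b S: FOLLOW(S) ⊇ FOLLOW(A) ⊇ {b}; new: +{b}
  S→A b B: FOLLOW(B) ⊇ FOLLOW(S) ⊇ {$,b}; new: +{b}
  S→a C: FOLLOW(C) ⊇ FOLLOW(S) ⊇ {$,b}; new: +{b}
  FOLLOW[S]={$,b}  FOLLOW[A]={b}  FOLLOW[B]={$,b}  FOLLOW[C]={$,b}
pass 3: (no change)
  FOLLOW[S]={$,b}  FOLLOW[A]={b}  FOLLOW[B]={$,b}  FOLLOW[C]={$,b}

FOLLOW(A) = ["b"]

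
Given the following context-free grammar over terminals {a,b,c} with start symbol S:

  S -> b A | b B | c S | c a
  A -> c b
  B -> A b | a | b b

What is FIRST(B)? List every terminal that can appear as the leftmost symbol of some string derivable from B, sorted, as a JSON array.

FIRST sets, iterate to fixpoint:
iter 1:
  A via A→c b: +{c}
  B via B→A b: +{c}
  B via B→a: +{a}
  B via B→b b: +{b}
  S via S→b A: +{b}
  S via S→c S: +{c}
  FIRST(S)={b,c}  FIRST(A)={c}  FIRST(B)={a,b,c}
iter 2: (no change)
  FIRST(S)={b,c}  FIRST(A)={c}  FIRST(B)={a,b,c}

FIRST(B) = ["a", "b", "c"]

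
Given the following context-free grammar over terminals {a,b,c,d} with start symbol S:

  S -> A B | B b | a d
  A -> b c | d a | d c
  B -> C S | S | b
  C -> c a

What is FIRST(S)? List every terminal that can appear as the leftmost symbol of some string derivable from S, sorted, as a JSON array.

FIRST iteration:
iter 1:
  A via A→b c: +{b}
  A via A→d a: +{d}
  B via B→b: +{b}
  C via C→c a: +{c}
  S via S→A B: +{b,d}
  S via S→a d: +{a}
  FIRST[S]={a,b,d}  FIRST[A]={b,d}  FIRST[B]={b}  FIRST[C]={c}
iter 2:
  B via B→C S: +{c}
  B via B→S: +{a,d}
  S via S→B b: +{c}
  FIRST[S]={a,b,c,d}  FIRST[A]={b,d}  FIRST[B]={a,b,c,d}  FIRST[C]={c}
iter 3: — fixpoint
  FIRST[S]={a,b,c,d}  FIRST[A]={b,d}  FIRST[B]={a,b,c,d}  FIRST[C]={c}

FIRST(S) = ["a", "b", "c", "d"]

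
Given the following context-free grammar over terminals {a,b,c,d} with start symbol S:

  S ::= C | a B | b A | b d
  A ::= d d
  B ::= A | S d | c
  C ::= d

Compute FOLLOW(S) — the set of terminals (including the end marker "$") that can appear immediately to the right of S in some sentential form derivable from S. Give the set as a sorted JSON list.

FIRST iteration:
iter 1:
  A via A→d d: +{d}
  B via B→A: +{d}
  B via B→c: +{c}
  C via C→d: +{d}
  S via S→C: +{d}
  S via S→a B: +{a}
  S via S→b A: +{b}
  S: {a,b,d}  A: {d}  B: {c,d}  C: {d}
iter 2:
  B via B→S d: +{a,b}
  S: {a,b,d}  A: {d}  B: {a,b,c,d}  C: {d}
iter 3: — fixpoint
  S: {a,b,d}  A: {d}  B: {a,b,c,d}  C: {d}

FOLLOW sets:
seed FOLLOW(S) with $
pass 1:
  B→S d: FOLLOW(S) ⊇ FIRST(d) = {d}; new: +{d}
  S→C: FOLLOW(C) ⊇ FOLLOW(S) ⊇ {$,d}; new: +{$,d}
  S→a B: FOLLOW(B) ⊇ FOLLOW(S) ⊇ {$,d}; new: +{$,d}
  S→b A: FOLLOW(A) ⊇ FOLLOW(S) ⊇ {$,d}; new: +{$,d}
  FOLLOW(S)={$,d}  FOLLOW(A)={$,d}  FOLLOW(B)={$,d}  FOLLOW(C)={$,d}
pass 2: — fixpoint
  FOLLOW(S)={$,d}  FOLLOW(A)={$,d}  FOLLOW(B)={$,d}  FOLLOW(C)={$,d}

FOLLOW(S) = ["$", "d"]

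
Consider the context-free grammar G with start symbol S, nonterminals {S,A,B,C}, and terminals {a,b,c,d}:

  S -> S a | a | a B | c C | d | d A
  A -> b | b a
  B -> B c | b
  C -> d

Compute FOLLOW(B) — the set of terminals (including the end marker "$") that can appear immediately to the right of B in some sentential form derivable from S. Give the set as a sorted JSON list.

FIRST sets, iterate to fixpoint:
round 1:
  A via A→b: +{b}
  B via B→b: +{b}
  C via C→d: +{d}
  S via S→a: +{a}
  S via S→c C: +{c}
  S via S→d: +{d}
  S: {a,c,d}  A: {b}  B: {b}  C: {d}
round 2: — fixpoint
  S: {a,c,d}  A: {b}  B: {b}  C: {d}

FOLLOW sets:
initialize: $ ∈ FOLLOW(S)
iter 1:
  B→B c: FOLLOW(B) ⊇ FIRST(c) = {c}; new: +{c}
  S→S a: FOLLOW(S) ⊇ FIRST(a) = {a}; new: +{a}
  S→a B: FOLLOW(B) ⊇ FOLLOW(S) ⊇ {$,a}; new: +{$,a}
  S→c C: FOLLOW(C) ⊇ FOLLOW(S) ⊇ {$,a}; new: +{$,a}
  S→d A: FOLLOW(A) ⊇ FOLLOW(S) ⊇ {$,a}; new: +{$,a}
  FOLLOW(S)={$,a}  FOLLOW(A)={$,a}  FOLLOW(B)={$,a,c}  FOLLOW(C)={$,a}
iter 2: — fixpoint
  FOLLOW(S)={$,a}  FOLLOW(A)={$,a}  FOLLOW(B)={$,a,c}  FOLLOW(C)={$,a}

FOLLOW(B) = ["$", "a", "c"]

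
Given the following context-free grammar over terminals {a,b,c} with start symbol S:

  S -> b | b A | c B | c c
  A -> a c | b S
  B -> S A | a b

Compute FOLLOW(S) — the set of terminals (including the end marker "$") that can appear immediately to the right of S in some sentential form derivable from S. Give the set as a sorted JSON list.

Compute FIRST by fixpoint:
round 1:
  A via A→a c: +{a}
  A via A→b S: +{b}
  B via B→a b: +{a}
  S via S→b: +{b}
  S via S→c B: +{c}
  S: {b,c}  A: {a,b}  B: {a}
round 2:
  B via B→S A: +{b,c}
  S: {b,c}  A: {a,b}  B: {a,b,c}
round 3: done
  S: {b,c}  A: {a,b}  B: {a,b,c}

FOLLOW iteration:
FOLLOW(S) := {$}
round 1:
  B→S A: FOLLOW(S) ⊇ FIRST(A) = {a,b}; new: +{a,b}
  S→b A: FOLLOW(A) ⊇ FOLLOW(S) ⊇ {$,a,b}; new: +{$,a,b}
  S→c B: FOLLOW(B) ⊇ FOLLOW(S) ⊇ {$,a,b}; new: +{$,a,b}
  S: {$,a,b}  A: {$,a,b}  B: {$,a,b}
round 2: (stable)
  S: {$,a,b}  A: {$,a,b}  B: {$,a,b}

FOLLOW(S) = ["$", "a", "b"]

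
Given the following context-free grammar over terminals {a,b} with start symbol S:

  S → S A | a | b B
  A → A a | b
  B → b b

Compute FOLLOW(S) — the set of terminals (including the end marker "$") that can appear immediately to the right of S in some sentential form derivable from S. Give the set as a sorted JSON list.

FIRST sets, iterate to fixpoint:
[1]
  A via A→b: +{b}
  B via B→b b: +{b}
  S via S→a: +{a}
  S via S→b B: +{b}
  FIRST(S)={a,b}  FIRST(A)={b}  FIRST(B)={b}
[2] done
  FIRST(S)={a,b}  FIRST(A)={b}  FIRST(B)={b}

Compute FOLLOW by fixpoint:
seed FOLLOW(S) with $
iter 1:
  A→A a: FOLLOW(A) ⊇ FIRST(a) = {a}; new: +{a}
  S→S A: FOLLOW(S) ⊇ FIRST(A) = {b}; new: +{b}
  S→S A: FOLLOW(A) ⊇ FOLLOW(S) ⊇ {$,b}; new: +{$,b}
  S→b B: FOLLOW(B) ⊇ FOLLOW(S) ⊇ {$,b}; new: +{$,b}
  S: {$,b}  A: {$,a,b}  B: {$,b}
iter 2: (no change)
  S: {$,b}  A: {$,a,b}  B: {$,b}

FOLLOW(S) = ["$", "b"]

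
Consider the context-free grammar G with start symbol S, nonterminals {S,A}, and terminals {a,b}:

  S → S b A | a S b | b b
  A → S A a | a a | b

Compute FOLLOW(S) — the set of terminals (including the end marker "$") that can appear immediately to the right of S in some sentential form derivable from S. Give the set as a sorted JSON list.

FIRST iteration:
iter 1:
  A via A→a a: +{a}
  A via A→b: +{b}
  S via S→a S b: +{a}
  S via S→b b: +{b}
  FIRST(S)={a,b}  FIRST(A)={a,b}
iter 2: (stable)
  FIRST(S)={a,b}  FIRST(A)={a,b}

Compute FOLLOW by fixpoint:
seed FOLLOW(S) with $
iter 1:
  A→S A a: FOLLOW(S) ⊇ FIRST(A) = {a,b}; new: +{a,b}
  A→S A a: FOLLOW(A) ⊇ FIRST(a) = {a}; new: +{a}
  S→S b A: FOLLOW(A) ⊇ FOLLOW(S) ⊇ {$,a,b}; new: +{$,b}
  FOLLOW[S]={$,a,b}  FOLLOW[A]={$,a,b}
iter 2: (stable)
  FOLLOW[S]={$,a,b}  FOLLOW[A]={$,a,b}

FOLLOW(S) = ["$", "a", "b"]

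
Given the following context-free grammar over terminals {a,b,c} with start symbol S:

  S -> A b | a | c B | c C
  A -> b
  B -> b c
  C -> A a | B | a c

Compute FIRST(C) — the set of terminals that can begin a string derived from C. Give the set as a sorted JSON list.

Compute FIRST by fixpoint:
pass 1:
  A via A→b: +{b}
  B via B→b c: +{b}
  C via C→A a: +{b}
  C via C→a c: +{a}
  S via S→A b: +{b}
  S via S→a: +{a}
  S via S→c B: +{c}
  FIRST(S)={a,b,c}  FIRST(A)={b}  FIRST(B)={b}  FIRST(C)={a,b}
pass 2: — fixpoint
  FIRST(S)={a,b,c}  FIRST(A)={b}  FIRST(B)={b}  FIRST(C)={a,b}

FIRST(C) = ["a", "b"]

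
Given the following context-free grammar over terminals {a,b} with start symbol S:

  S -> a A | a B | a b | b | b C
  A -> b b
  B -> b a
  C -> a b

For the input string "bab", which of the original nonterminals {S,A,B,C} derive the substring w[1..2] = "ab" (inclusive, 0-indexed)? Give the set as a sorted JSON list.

Convert to CNF:
  S -> T0 C | T1 A | T1 B | T1 T0 | b
  A -> T0 T0
  B -> T0 T1
  C -> T1 T0
  T0 -> b
  T1 -> a

CYK fill, restricted to cells inside w[1..2]:
  cell(1,1) a: {T1}  orig:{}
  cell(2,2) b: {S,T0}  orig:{S}
  cell(1,2) ab: {C,S}

Original NTs in T[1,2] deriving "ab": ["C", "S"]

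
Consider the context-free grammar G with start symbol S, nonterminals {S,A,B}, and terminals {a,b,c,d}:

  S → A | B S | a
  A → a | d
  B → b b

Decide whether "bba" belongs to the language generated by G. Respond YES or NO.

Convert to CNF:
  S -> B S | a | d
  A -> a | d
  B -> T0 T0
  T0 -> b

CYK table (by increasing span):
  T[0,0] 'b' = {T0}  orig:{}
  T[1,1] 'b' = {T0}  orig:{}
  T[2,2] 'a' = {A,S}
  T[0,1] 'bb' = {B}
  T[1,2] 'ba' = ∅
  T[0,2] 'bba' = {S}

S ∈ T[0,2] ⇒ YES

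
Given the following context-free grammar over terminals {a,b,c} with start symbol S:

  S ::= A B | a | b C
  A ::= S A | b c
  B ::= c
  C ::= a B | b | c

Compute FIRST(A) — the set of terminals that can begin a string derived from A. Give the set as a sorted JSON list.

Compute FIRST by fixpoint:
iter 1:
  A via A→b c: +{b}
  B via B→c: +{c}
  C via C→a B: +{a}
  C via C→b: +{b}
  C via C→c: +{c}
  S via S→A B: +{b}
  S via S→a: +{a}
  S: {a,b}  A: {b}  B: {c}  C: {a,b,c}
iter 2:
  A via A→S A: +{a}
  S: {a,b}  A: {a,b}  B: {c}  C: {a,b,c}
iter 3: (no change)
  S: {a,b}  A: {a,b}  B: {c}  C: {a,b,c}

FIRST(A) = ["a", "b"]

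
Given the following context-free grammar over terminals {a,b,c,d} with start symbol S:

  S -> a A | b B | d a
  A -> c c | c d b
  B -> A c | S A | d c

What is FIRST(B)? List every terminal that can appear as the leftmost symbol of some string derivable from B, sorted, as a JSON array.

FIRST sets, iterate to fixpoint:
round 1:
  A via A→c c: +{c}
  B via B→A c: +{c}
  B via B→d c: +{d}
  S via S→a A: +{a}
  S via S→b B: +{b}
  S via S→d a: +{d}
  S: {a,b,d}  A: {c}  B: {c,d}
round 2:
  B via B→S A: +{a,b}
  S: {a,b,d}  A: {c}  B: {a,b,c,d}
round 3: (stable)
  S: {a,b,d}  A: {c}  B: {a,b,c,d}

FIRST(B) = ["a", "b", "c", "d"]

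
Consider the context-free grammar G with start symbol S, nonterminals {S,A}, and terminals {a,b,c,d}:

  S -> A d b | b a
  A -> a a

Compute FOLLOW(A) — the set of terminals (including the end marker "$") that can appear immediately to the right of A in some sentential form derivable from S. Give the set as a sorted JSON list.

FIRST iteration:
pass 1:
  A via A→a a: +{a}
  S via S→A d b: +{a}
  S via S→b a: +{b}
  S: {a,b}  A: {a}
pass 2: done
  S: {a,b}  A: {a}

FOLLOW sets:
FOLLOW(S) := {$}
iter 1:
  S→A d b: FOLLOW(A) ⊇ FIRST(d) = {d}; new: +{d}
  FOLLOW[S]={$}  FOLLOW[A]={d}
iter 2: (stable)
  FOLLOW[S]={$}  FOLLOW[A]={d}

FOLLOW(A) = ["d"]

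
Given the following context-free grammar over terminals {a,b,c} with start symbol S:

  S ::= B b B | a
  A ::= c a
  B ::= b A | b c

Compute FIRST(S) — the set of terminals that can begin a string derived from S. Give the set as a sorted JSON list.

FIRST sets, iterate to fixpoint:
pass 1:
  A via A→c a: +{c}
  B via B→b A: +{b}
  S via S→B b B: +{b}
  S via S→a: +{a}
  FIRST(S)={a,b}  FIRST(A)={c}  FIRST(B)={b}
pass 2: (stable)
  FIRST(S)={a,b}  FIRST(A)={c}  FIRST(B)={b}

FIRST(S) = ["a", "b"]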